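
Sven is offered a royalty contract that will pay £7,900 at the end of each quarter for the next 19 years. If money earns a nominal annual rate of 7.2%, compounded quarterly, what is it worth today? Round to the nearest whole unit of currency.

Periodic rate i = 0.072/4 = 0.018; n = 19 × 4 = 76 periods.
PV = PMT · [1 − (1+i)^(−n)] / i = 7900 · 41.237094 = 325,773.0402

£325,773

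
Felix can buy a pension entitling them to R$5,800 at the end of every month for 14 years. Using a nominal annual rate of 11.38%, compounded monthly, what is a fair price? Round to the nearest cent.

i = 0.1138/12 = 0.00948333 per month; n = 14·12 = 168.
PV = 5800 × [1 − (1+0.00948333)^(−168)] / 0.00948333 = 5800 × 83.851760 = 486,340.2055

R$486,340.21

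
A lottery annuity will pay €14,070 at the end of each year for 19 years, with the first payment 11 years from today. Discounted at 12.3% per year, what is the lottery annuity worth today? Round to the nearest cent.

€31,901.35

Value one period before first payment (t=10): 14070 × [1 − (1+0.123)^(−19)] / 0.123 = 14070 × 7.232901 = 101,766.9232
PV₀ = 101,766.9232 / (1+0.123)^10 = 101,766.9232 / 3.190051 = 31,901.3514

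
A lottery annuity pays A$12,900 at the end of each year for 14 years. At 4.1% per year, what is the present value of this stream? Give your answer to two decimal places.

Annuity factor a(14|0.041) = 10.493728; PV = 12900 × 10.493728 = 135,369.0906

A$135,369.09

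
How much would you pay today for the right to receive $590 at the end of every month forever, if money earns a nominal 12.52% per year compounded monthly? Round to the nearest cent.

$56,549.52

Periodic rate i = 0.1252/12 = 0.0104333.
PV = PMT / i = 590 / 0.0104333 = 56,549.5208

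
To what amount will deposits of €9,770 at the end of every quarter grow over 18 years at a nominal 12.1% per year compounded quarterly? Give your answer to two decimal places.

Periodic rate i = 0.121/4 = 0.03025; n = 18 × 4 = 72 periods.
Accumulation factor s(72|0.03025) = 249.523496; FV = 9770 × 249.523496 = 2,437,844.5548

€2,437,844.55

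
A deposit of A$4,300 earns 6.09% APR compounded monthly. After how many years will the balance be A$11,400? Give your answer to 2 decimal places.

16.05 years

Periodic rate i = 0.0609/12 = 0.005075.
(1+i)^n = 11400/4300 = 2.65116, so n = ln 2.65116 / ln 1.00507 = 192.6050 months
= 192.6050/12 years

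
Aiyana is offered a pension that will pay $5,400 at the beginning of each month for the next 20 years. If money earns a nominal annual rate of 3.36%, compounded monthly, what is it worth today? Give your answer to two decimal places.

$945,391.05

i = 0.0336/12 = 0.0028 per month; n = 20·12 = 240.
Annuity factor a(240|0.0028) × (1+i) = 175.072417; PV = 5400 × 175.072417 = 945,391.0528
(Beginning-of-period payments → annuity-due factor ×(1+i).)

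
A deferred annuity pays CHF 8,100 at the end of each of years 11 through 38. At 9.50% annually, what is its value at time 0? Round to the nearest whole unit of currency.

Value one period before first payment (t=10): 8100 × [1 − (1+0.095)^(−28)] / 0.095 = 8100 × 9.697074 = 78,546.3013
PV₀ = 78,546.3013 / (1+0.095)^10 = 78,546.3013 / 2.478228 = 31,694.5469

CHF 31,695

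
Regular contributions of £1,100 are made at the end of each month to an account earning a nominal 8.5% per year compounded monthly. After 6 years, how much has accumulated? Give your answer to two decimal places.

£102,851.31

Periodic rate i = 0.085/12 = 0.00708333; n = 6 × 12 = 72 periods.
FV = PMT · [(1+i)^n − 1] / i = 1100 · 93.501188 = 102,851.3067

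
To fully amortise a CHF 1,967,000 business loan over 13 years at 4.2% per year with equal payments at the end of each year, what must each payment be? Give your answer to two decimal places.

PMT = 1.967e+06 / ( [1 − (1+0.042)^(−13)] / 0.042 ) = 1.967e+06 / 9.862859 = 199,435.0724

CHF 199,435.07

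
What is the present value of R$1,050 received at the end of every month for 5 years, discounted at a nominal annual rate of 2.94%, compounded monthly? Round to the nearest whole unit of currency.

R$58,522

i = 0.0294/12 = 0.00245 per month; n = 5·12 = 60.
PV = 1050 × [1 − (1+0.00245)^(−60)] / 0.00245 = 1050 × 55.735022 = 58,521.7733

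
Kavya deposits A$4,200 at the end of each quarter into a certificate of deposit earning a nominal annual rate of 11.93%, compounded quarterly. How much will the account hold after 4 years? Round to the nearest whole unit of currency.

i = 0.1193/4 = 0.029825 per quarter; n = 4·4 = 16.
FV = PMT · [(1+i)^n − 1] / i = 4200 · 20.129076 = 84,542.1182

A$84,542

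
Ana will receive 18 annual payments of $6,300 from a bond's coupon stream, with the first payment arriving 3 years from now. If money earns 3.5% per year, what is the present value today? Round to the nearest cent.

Value one period before first payment (t=2): 6300 × [1 − (1+0.035)^(−18)] / 0.035 = 6300 × 13.189682 = 83,094.9949
Discount back 2 years: 83,094.9949 × (1+0.035)^(−2) = 83,094.9949 × 0.933511 = 77,570.0669

$77,570.07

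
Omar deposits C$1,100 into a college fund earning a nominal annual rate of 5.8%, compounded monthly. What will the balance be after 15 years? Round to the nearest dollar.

With 12 periods per year: i = 0.00483333, n = 180.
FV = PV·(1+i)^n = 1,100 × 2.381914 = 2,620.1051

C$2,620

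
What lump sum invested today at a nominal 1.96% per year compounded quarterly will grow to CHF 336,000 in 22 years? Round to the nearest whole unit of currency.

Periodic rate i = 0.0196/4 = 0.0049; n = 22 × 4 = 88 periods.
Discount factor = (1+0.0049)^(−88) = 0.650413; PV = 336,000 × 0.650413 = 218,538.9286

CHF 218,539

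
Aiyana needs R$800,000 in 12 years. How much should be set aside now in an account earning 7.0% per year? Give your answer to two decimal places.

R$355,209.57

PV = 800,000 / (1 + 0.07)^12 = 800,000 / 2.252192 = 355,209.5674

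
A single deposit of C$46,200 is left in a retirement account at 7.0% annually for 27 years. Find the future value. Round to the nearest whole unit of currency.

C$287,081

FV = 46,200 × (1 + 0.07)^27 = 287,080.6845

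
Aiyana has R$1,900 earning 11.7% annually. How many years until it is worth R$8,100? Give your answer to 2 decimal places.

13.10 years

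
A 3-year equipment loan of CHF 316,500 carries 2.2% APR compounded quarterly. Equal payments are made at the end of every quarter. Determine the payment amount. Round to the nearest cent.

CHF 27,327.39

With 4 periods per year: i = 0.0055, n = 12.
PMT = 316500 / ( [1 − (1+0.0055)^(−12)] / 0.0055 ) = 316500 / 11.581788 = 27,327.3871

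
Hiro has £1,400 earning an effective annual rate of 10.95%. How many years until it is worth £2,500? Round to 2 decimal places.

(1+i)^n = 2500/1400 = 1.78571, so n = ln 1.78571 / ln 1.1095 = 5.5800 years

5.58 years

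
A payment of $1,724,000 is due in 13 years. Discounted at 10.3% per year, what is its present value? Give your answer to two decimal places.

$482,009.50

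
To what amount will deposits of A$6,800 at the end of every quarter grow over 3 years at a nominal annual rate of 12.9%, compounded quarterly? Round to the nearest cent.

Periodic rate i = 0.129/4 = 0.03225; n = 3 × 4 = 12 periods.
FV = 6800 × [(1+0.03225)^12 − 1] / 0.03225 = 6800 × 14.374807 = 97,748.6871

A$97,748.69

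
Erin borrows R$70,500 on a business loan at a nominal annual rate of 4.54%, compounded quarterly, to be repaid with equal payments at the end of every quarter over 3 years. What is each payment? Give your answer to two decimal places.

R$6,317.39

i = 0.0454/4 = 0.01135 per quarter; n = 3·4 = 12.
Annuity-PV factor = 11.159666; PMT = 70500 / 11.159666 = 6,317.3935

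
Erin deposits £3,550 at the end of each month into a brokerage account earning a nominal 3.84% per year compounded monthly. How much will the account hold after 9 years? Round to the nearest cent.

£457,126.85

i = 0.0384/12 = 0.0032 per month; n = 9·12 = 108.
Accumulation factor s(108|0.0032) = 128.768126; FV = 3550 × 128.768126 = 457,126.8471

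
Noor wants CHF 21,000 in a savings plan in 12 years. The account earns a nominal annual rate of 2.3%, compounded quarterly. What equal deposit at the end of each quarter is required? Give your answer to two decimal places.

CHF 381.15

Periodic rate i = 0.023/4 = 0.00575; n = 12 × 4 = 48 periods.
PMT = 21000 / ( [(1+0.00575)^48 − 1] / 0.00575 ) = 21000 / 55.096792 = 381.1474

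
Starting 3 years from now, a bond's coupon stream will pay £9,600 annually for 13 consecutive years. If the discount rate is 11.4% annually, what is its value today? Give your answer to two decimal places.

£51,181.34

Value one period before first payment (t=2): 9600 × [1 − (1+0.114)^(−13)] / 0.114 = 9600 × 6.616233 = 63,515.8375
Discount back 2 years: 63,515.8375 × (1+0.114)^(−2) = 63,515.8375 × 0.805804 = 51,181.3394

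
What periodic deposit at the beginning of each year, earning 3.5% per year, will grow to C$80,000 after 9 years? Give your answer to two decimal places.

FV-annuity factor × (1+i) = 10.731393; PMT = 80000 / 10.731393 = 7,454.7637

C$7,454.76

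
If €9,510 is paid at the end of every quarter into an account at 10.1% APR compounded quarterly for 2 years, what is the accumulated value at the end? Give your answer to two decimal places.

€83,154.05

i = 0.101/4 = 0.02525 per quarter; n = 2·4 = 8.
Accumulation factor s(8|0.02525) = 8.743853; FV = 9510 × 8.743853 = 83,154.0463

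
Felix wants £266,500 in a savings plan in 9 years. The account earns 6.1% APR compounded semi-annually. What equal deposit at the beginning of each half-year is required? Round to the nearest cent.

£10,995.27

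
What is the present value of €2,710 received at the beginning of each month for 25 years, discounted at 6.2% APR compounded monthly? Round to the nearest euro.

Periodic rate i = 0.062/12 = 0.00516667; n = 25 × 12 = 300 periods.
PV = 2710 × [1 − (1+0.00516667)^(−300)] / 0.00516667 × (1+i) = 2710 × 153.090782 = 414,876.0197
(Beginning-of-period payments → annuity-due factor ×(1+i).)

€414,876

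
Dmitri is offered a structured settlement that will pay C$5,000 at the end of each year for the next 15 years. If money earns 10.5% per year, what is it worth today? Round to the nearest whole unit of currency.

Annuity factor a(15|0.105) = 7.393825; PV = 5000 × 7.393825 = 36,969.1230

C$36,969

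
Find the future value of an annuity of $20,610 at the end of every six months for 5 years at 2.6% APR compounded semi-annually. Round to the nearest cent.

With 2 periods per year: i = 0.013, n = 10.
FV = 20610 × [(1+0.013)^10 − 1] / 0.013 = 20610 × 10.605749 = 218,584.4796

$218,584.48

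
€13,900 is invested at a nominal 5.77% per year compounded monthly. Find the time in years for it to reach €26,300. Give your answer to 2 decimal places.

Periodic rate i = 0.0577/12 = 0.00480833.
(1+i)^n = 26300/13900 = 1.89209, so n = ln 1.89209 / ln 1.00481 = 132.9384 months
= 132.9384/12 years

11.08 years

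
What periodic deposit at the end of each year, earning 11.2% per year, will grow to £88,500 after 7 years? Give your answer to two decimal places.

£8,990.57

FV-annuity factor = 9.843642; PMT = 88500 / 9.843642 = 8,990.5746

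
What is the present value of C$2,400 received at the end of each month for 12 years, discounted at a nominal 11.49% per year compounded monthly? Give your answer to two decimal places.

Periodic rate i = 0.1149/12 = 0.009575; n = 12 × 12 = 144 periods.
PV = PMT · [1 − (1+i)^(−n)] / i = 2400 · 77.959458 = 187,102.7000

C$187,102.70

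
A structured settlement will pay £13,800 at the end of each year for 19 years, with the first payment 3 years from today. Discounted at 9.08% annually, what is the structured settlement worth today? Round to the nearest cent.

Value one period before first payment (t=2): 13800 × [1 − (1+0.0908)^(−19)] / 0.0908 = 13800 × 8.900911 = 122,832.5653
PV₀ = 122,832.5653 / (1+0.0908)^2 = 122,832.5653 / 1.189845 = 103,234.1208

£103,234.12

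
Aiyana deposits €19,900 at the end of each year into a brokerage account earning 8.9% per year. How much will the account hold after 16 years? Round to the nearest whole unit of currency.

Accumulation factor s(16|0.089) = 32.723882; FV = 19900 × 32.723882 = 651,205.2427

€651,205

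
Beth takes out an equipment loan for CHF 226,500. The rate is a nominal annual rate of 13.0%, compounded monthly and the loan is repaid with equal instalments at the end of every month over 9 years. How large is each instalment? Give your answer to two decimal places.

With 12 periods per year: i = 0.0108333, n = 108.
Annuity-PV factor = 63.477604; PMT = 226500 / 63.477604 = 3,568.1876

CHF 3,568.19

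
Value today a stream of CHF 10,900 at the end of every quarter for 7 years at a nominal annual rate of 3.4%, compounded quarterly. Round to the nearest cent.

Periodic rate i = 0.034/4 = 0.0085; n = 7 × 4 = 28 periods.
PV = 10900 × [1 − (1+0.0085)^(−28)] / 0.0085 = 10900 × 24.824016 = 270,581.7697

CHF 270,581.77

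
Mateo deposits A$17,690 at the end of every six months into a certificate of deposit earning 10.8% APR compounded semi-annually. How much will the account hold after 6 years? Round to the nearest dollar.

i = 0.108/2 = 0.054 per half-year; n = 6·2 = 12.
FV = PMT · [(1+i)^n − 1] / i = 17690 · 16.290644 = 288,181.4868

A$288,181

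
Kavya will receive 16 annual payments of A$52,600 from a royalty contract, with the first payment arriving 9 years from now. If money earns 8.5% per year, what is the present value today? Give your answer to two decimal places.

A$234,854.48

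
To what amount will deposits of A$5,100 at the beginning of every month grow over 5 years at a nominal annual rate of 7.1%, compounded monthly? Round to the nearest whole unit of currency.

With 12 periods per year: i = 0.00591667, n = 60.
FV = PMT · [(1+i)^n − 1] / i × (1+i) = 5100 · 72.203202 = 368,236.3278
Payments are at the start of each period, so multiply by (1+i).

A$368,236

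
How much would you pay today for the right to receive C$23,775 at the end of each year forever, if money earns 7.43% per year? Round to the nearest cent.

PV = C/r = 23775/0.0743 = 319,986.5410

C$319,986.54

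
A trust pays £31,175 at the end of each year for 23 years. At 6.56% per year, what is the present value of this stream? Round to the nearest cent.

PV = PMT · [1 − (1+i)^(−n)] / i = 31175 · 11.708578 = 365,014.9158

£365,014.92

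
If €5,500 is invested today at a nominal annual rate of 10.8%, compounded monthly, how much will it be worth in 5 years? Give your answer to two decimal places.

i = 0.108/12 = 0.009 per month; n = 5·12 = 60.
5,500 × (1+0.009)^60 = 5,500 × 1.711867 = 9,415.2675

€9,415.27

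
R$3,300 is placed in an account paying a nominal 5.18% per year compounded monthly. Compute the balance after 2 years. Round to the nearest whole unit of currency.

R$3,659

i = 0.0518/12 = 0.00431667 per month; n = 2·12 = 24.
FV = 3,300 × (1 + 0.00431667)^24 = 3,659.4011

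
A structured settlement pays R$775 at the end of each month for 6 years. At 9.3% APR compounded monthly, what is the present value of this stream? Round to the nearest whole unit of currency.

i = 0.093/12 = 0.00775 per month; n = 6·12 = 72.
PV = PMT · [1 − (1+i)^(−n)] / i = 775 · 55.021269 = 42,641.4837

R$42,641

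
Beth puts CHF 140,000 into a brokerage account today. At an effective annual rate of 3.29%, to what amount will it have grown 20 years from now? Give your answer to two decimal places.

CHF 267,481.40

FV = 140,000 × (1 + 0.0329)^20 = 267,481.3979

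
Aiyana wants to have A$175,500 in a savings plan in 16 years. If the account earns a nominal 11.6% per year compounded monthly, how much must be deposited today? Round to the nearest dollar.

A$27,676

With 12 periods per year: i = 0.00966667, n = 192.
PV = 175,500 / (1 + 0.00966667)^192 = 175,500 / 6.341319 = 27,675.6320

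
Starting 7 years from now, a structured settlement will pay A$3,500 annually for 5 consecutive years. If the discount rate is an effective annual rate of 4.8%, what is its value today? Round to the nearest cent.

Value one period before first payment (t=6): 3500 × [1 − (1+0.048)^(−5)] / 0.048 = 3500 × 4.353518 = 15,237.3119
PV₀ = 15,237.3119 / (1+0.048)^6 = 15,237.3119 / 1.324853 = 11,501.1339

A$11,501.13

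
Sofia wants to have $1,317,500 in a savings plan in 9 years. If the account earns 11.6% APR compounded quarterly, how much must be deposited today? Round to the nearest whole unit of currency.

$470,757

Periodic rate i = 0.116/4 = 0.029; n = 9 × 4 = 36 periods.
PV = 1,317,500 / (1 + 0.029)^36 = 1,317,500 / 2.798682 = 470,757.3749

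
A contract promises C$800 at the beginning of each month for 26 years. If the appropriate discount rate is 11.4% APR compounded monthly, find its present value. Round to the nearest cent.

C$80,561.14

i = 0.114/12 = 0.0095 per month; n = 26·12 = 312.
PV = PMT · [1 − (1+i)^(−n)] / i × (1+i) = 800 · 100.701428 = 80,561.1428
(annuity-due: payments at period start, so ×(1+i).)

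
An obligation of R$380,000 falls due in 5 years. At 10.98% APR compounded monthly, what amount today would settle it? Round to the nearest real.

R$220,009

Periodic rate i = 0.1098/12 = 0.00915; n = 5 × 12 = 60 periods.
Discount factor = (1+0.00915)^(−60) = 0.578971; PV = 380,000 × 0.578971 = 220,008.8364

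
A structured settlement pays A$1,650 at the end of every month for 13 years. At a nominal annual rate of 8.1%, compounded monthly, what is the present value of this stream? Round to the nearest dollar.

A$158,858

i = 0.081/12 = 0.00675 per month; n = 13·12 = 156.
PV = PMT · [1 − (1+i)^(−n)] / i = 1650 · 96.277622 = 158,858.0758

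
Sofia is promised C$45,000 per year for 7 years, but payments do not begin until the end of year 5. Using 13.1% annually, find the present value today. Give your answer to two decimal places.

C$121,252.39

PV at t=4 (ordinary 7-year annuity): 45000 × a(7|0.131) = 45000 × 4.408879 = 198,399.5654
PV₀ = 198,399.5654 / (1+0.131)^4 = 198,399.5654 / 1.636253 = 121,252.3869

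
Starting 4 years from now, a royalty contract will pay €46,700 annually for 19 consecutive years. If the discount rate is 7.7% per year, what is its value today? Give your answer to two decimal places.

Value one period before first payment (t=3): 46700 × [1 − (1+0.077)^(−19)] / 0.077 = 46700 × 9.814445 = 458,334.5902
Discount back 3 years: 458,334.5902 × (1+0.077)^(−3) = 458,334.5902 × 0.800484 = 366,889.7041

€366,889.70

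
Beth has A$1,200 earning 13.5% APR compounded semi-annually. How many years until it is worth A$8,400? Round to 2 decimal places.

14.90 years

Periodic rate i = 0.135/2 = 0.0675.
(1+i)^n = 8400/1200 = 7.00000, so n = ln 7.00000 / ln 1.0675 = 29.7907 half-years
= 29.7907/2 years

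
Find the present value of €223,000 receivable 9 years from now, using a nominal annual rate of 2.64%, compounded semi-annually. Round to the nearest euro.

Periodic rate i = 0.0264/2 = 0.0132; n = 9 × 2 = 18 periods.
PV = FV·(1+i)^(−n) = 223,000 × 0.789745 = 176,113.0761

€176,113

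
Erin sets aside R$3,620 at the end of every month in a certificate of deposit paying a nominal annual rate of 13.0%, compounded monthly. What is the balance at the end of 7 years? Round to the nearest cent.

i = 0.13/12 = 0.0108333 per month; n = 7·12 = 84.
Accumulation factor s(84|0.0108333) = 135.894861; FV = 3620 × 135.894861 = 491,939.3953

R$491,939.40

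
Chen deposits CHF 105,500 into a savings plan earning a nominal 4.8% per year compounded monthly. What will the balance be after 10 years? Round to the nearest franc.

CHF 170,333

i = 0.048/12 = 0.004 per month; n = 10·12 = 120.
105,500 × (1+0.004)^120 = 105,500 × 1.614528 = 170,332.6867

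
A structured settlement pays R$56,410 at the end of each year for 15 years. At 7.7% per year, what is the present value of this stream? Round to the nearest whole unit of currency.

R$491,812

PV = 56410 × [1 − (1+0.077)^(−15)] / 0.077 = 56410 × 8.718528 = 491,812.1827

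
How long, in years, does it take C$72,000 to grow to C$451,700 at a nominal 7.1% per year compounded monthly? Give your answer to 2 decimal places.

25.94 years

Periodic rate i = 0.071/12 = 0.00591667.
n = ln(451700/72000) / ln(1+0.00591667) = ln(6.27361) / 0.005899 = 311.2866 months
= 311.2866/12 years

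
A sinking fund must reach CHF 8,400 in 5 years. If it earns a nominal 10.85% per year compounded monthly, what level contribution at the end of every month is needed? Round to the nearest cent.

With 12 periods per year: i = 0.00904167, n = 60.
FV-annuity factor = 79.201491; PMT = 8400 / 79.201491 = 106.0586

CHF 106.06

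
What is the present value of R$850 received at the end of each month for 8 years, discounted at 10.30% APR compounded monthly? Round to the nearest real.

R$55,435

i = 0.103/12 = 0.00858333 per month; n = 8·12 = 96.
Annuity factor a(96|0.00858333) = 65.217246; PV = 850 × 65.217246 = 55,434.6592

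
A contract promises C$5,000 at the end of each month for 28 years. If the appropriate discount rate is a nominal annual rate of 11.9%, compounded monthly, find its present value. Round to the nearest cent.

C$485,892.75

With 12 periods per year: i = 0.00991667, n = 336.
Annuity factor a(336|0.00991667) = 97.178549; PV = 5000 × 97.178549 = 485,892.7474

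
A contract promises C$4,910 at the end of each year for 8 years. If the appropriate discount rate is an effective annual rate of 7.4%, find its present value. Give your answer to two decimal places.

Annuity factor a(8|0.074) = 5.879832; PV = 4910 × 5.879832 = 28,869.9758

C$28,869.98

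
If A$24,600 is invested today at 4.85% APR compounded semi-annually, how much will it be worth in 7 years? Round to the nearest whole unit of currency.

A$34,405

Periodic rate i = 0.0485/2 = 0.02425; n = 7 × 2 = 14 periods.
24,600 × (1+0.02425)^14 = 24,600 × 1.398568 = 34,404.7751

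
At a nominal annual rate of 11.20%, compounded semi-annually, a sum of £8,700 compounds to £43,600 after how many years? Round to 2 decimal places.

Periodic rate i = 0.112/2 = 0.056.
(1+i)^n = 43600/8700 = 5.01149, so n = ln 5.01149 / ln 1.056 = 29.5795 half-years
= 29.5795/2 years

14.79 years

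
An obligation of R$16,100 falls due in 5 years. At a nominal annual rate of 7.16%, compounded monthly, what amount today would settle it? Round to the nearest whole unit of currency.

Periodic rate i = 0.0716/12 = 0.00596667; n = 5 × 12 = 60 periods.
Discount factor = (1+0.00596667)^(−60) = 0.699817; PV = 16,100 × 0.699817 = 11,267.0561

R$11,267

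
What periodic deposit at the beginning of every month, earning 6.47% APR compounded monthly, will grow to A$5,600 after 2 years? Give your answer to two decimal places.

A$218.01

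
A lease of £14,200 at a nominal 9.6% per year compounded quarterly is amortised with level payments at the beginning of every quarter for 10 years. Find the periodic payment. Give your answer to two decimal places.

With 4 periods per year: i = 0.024, n = 40.
Annuity-PV factor × (1+i) = 26.143608; PMT = 14200 / 26.143608 = 543.1538

£543.15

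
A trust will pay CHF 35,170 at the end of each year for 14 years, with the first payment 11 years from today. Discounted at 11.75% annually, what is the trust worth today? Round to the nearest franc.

CHF 77,744

Value one period before first payment (t=10): 35170 × [1 − (1+0.1175)^(−14)] / 0.1175 = 35170 × 6.713851 = 236,126.1368
Discount back 10 years: 236,126.1368 × (1+0.1175)^(−10) = 236,126.1368 × 0.329249 = 77,744.3333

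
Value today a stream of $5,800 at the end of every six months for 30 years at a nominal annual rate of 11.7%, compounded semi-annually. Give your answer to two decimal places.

With 2 periods per year: i = 0.0585, n = 60.
PV = PMT · [1 − (1+i)^(−n)] / i = 5800 · 16.529870 = 95,873.2457

$95,873.25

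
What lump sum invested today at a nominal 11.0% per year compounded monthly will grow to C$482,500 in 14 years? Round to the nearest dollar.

C$104,167

With 12 periods per year: i = 0.00916667, n = 168.
PV = 482,500 / (1 + 0.00916667)^168 = 482,500 / 4.631980 = 104,167.1077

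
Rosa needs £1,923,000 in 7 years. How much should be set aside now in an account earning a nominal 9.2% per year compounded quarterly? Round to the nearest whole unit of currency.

£1,017,329

With 4 periods per year: i = 0.023, n = 28.
PV = 1,923,000 / (1 + 0.023)^28 = 1,923,000 / 1.890243 = 1,017,329.2708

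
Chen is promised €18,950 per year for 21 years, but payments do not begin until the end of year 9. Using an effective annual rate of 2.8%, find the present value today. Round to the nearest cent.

€238,788.94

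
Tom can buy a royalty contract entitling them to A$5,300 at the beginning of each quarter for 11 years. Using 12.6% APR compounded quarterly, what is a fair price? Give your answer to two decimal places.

A$129,214.72

i = 0.126/4 = 0.0315 per quarter; n = 11·4 = 44.
Annuity factor a(44|0.0315) × (1+i) = 24.380136; PV = 5300 × 24.380136 = 129,214.7199
(Beginning-of-period payments → annuity-due factor ×(1+i).)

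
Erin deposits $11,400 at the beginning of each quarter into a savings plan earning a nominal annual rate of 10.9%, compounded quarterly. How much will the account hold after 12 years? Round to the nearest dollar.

$1,132,211

Periodic rate i = 0.109/4 = 0.02725; n = 12 × 4 = 48 periods.
Accumulation factor s(48|0.02725) × (1+i) = 99.316719; FV = 11400 × 99.316719 = 1,132,210.5978
Payments are at the start of each period, so multiply by (1+i).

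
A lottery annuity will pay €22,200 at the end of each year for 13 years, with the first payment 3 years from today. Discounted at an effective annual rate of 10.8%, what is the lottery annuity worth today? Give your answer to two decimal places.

€123,296.28

PV at t=2 (ordinary 13-year annuity): 22200 × a(13|0.108) = 22200 × 6.818307 = 151,366.4062
Discount back 2 years: 151,366.4062 × (1+0.108)^(−2) = 151,366.4062 × 0.814555 = 123,296.2815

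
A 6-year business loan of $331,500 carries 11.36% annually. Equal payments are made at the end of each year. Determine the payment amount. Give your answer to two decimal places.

Annuity-PV factor = 4.187024; PMT = 331500 / 4.187024 = 79,173.1829

$79,173.18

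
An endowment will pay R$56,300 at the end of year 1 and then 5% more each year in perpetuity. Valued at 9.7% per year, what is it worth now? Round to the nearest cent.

PV = D₁/(r − g) = 56300/(0.097 − 0.05) = 1,197,872.3404

R$1,197,872.34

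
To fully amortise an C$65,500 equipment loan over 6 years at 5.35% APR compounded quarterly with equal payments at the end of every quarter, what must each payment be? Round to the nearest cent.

Periodic rate i = 0.0535/4 = 0.013375; n = 6 × 4 = 24 periods.
Annuity-PV factor = 20.413577; PMT = 65500 / 20.413577 = 3,208.6488

C$3,208.65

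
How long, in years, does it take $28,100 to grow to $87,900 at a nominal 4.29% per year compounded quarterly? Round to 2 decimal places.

Periodic rate i = 0.0429/4 = 0.010725.
n = ln(87900/28100) / ln(1+0.010725) = ln(3.12811) / 0.010668 = 106.9030 quarters
= 106.9030/4 years

26.73 years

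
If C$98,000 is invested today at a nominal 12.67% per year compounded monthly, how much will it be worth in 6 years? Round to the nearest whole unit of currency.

C$208,759

i = 0.1267/12 = 0.0105583 per month; n = 6·12 = 72.
FV = 98,000 × (1 + 0.0105583)^72 = 208,759.3771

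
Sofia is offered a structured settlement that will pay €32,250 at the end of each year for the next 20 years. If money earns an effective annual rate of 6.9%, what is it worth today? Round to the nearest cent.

€344,328.58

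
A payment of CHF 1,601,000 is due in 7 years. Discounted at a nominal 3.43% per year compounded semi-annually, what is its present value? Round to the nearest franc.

CHF 1,261,831

i = 0.0343/2 = 0.01715 per half-year; n = 7·2 = 14.
PV = 1,601,000 / (1 + 0.01715)^14 = 1,601,000 / 1.268791 = 1,261,831.2648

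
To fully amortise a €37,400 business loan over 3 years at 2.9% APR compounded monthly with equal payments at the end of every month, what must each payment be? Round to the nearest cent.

i = 0.029/12 = 0.00241667 per month; n = 3·12 = 36.
Annuity-PV factor = 34.438630; PMT = 37400 / 34.438630 = 1,085.9898

€1,085.99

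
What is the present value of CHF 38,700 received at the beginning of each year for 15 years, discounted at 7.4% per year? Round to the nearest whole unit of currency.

PV = PMT · [1 − (1+i)^(−n)] / i × (1+i) = 38700 · 9.539484 = 369,178.0382
(annuity-due: payments at period start, so ×(1+i).)

CHF 369,178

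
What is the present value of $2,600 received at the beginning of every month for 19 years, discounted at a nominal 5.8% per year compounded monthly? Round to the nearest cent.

With 12 periods per year: i = 0.00483333, n = 228.
PV = 2600 × [1 − (1+0.00483333)^(−228)] / 0.00483333 × (1+i) = 2600 × 138.648485 = 360,486.0614
(Beginning-of-period payments → annuity-due factor ×(1+i).)

$360,486.06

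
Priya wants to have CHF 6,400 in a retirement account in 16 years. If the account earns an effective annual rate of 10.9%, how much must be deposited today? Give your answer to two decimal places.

PV = FV·(1+i)^(−n) = 6,400 × 0.191027 = 1,222.5742

CHF 1,222.57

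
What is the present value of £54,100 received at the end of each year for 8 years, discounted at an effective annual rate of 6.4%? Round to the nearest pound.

£330,695

Annuity factor a(8|0.064) = 6.112668; PV = 54100 × 6.112668 = 330,695.3356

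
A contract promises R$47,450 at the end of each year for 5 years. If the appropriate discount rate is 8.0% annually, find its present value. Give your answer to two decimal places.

PV = PMT · [1 − (1+i)^(−n)] / i = 47450 · 3.992710 = 189,454.0913

R$189,454.09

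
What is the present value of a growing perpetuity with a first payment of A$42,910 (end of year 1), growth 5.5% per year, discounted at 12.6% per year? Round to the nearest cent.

PV = PMT / (i − g) = 42910 / (0.126 − 0.055) = 42910 / 0.071000 = 604,366.1972

A$604,366.20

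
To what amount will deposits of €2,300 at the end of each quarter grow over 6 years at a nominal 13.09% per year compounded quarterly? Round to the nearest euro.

Periodic rate i = 0.1309/4 = 0.032725; n = 6 × 4 = 24 periods.
Accumulation factor s(24|0.032725) = 35.626308; FV = 2300 × 35.626308 = 81,940.5080

€81,941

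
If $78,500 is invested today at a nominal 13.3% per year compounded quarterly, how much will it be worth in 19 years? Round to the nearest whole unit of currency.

Periodic rate i = 0.133/4 = 0.03325; n = 19 × 4 = 76 periods.
FV = PV·(1+i)^n = 78,500 × 12.011893 = 942,933.6126

$942,934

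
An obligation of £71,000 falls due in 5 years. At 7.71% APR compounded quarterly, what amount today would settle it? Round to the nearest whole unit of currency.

£48,465

With 4 periods per year: i = 0.019275, n = 20.
PV = 71,000 / (1 + 0.019275)^20 = 71,000 / 1.464966 = 48,465.2997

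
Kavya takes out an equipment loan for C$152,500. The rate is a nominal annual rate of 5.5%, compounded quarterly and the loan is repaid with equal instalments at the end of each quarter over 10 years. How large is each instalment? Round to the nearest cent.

C$4,982.07

i = 0.055/4 = 0.01375 per quarter; n = 10·4 = 40.
Annuity-PV factor = 30.609770; PMT = 152500 / 30.609770 = 4,982.0695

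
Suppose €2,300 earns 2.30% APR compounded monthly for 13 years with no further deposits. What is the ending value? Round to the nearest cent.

€3,100.68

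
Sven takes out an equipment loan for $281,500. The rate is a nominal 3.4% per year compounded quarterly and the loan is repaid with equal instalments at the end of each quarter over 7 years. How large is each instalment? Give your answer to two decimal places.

$11,339.83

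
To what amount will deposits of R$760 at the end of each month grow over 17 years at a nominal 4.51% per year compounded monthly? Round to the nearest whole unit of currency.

R$232,461

Periodic rate i = 0.0451/12 = 0.00375833; n = 17 × 12 = 204 periods.
Accumulation factor s(204|0.00375833) = 305.869436; FV = 760 × 305.869436 = 232,460.7712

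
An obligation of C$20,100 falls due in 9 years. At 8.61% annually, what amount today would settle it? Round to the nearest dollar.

PV = FV·(1+i)^(−n) = 20,100 × 0.475523 = 9,558.0156

C$9,558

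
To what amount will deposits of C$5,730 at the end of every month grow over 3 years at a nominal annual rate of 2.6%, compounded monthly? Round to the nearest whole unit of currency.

i = 0.026/12 = 0.00216667 per month; n = 3·12 = 36.
FV = PMT · [(1+i)^n − 1] / i = 5730 · 37.399126 = 214,296.9913

C$214,297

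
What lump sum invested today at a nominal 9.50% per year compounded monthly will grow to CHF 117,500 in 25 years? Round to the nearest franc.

CHF 11,032

Periodic rate i = 0.095/12 = 0.00791667; n = 25 × 12 = 300 periods.
PV = 117,500 / (1 + 0.00791667)^300 = 117,500 / 10.650941 = 11,031.8887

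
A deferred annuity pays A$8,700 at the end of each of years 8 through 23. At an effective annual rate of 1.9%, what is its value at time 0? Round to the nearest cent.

PV at t=7 (ordinary 16-year annuity): 8700 × a(16|0.019) = 8700 × 13.685884 = 119,067.1930
Discount back 7 years: 119,067.1930 × (1+0.019)^(−7) = 119,067.1930 × 0.876558 = 104,369.3136

A$104,369.31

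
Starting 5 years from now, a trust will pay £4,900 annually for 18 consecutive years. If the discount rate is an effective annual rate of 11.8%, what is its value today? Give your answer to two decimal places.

PV at t=4 (ordinary 18-year annuity): 4900 × a(18|0.118) = 4900 × 7.336515 = 35,948.9250
PV₀ = 35,948.9250 / (1+0.118)^4 = 35,948.9250 / 1.562310 = 23,010.1099

£23,010.11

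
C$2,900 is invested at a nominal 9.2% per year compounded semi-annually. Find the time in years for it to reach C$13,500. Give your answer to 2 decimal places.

17.10 years

Periodic rate i = 0.092/2 = 0.046.
n = ln(13500/2900) / ln(1+0.046) = ln(4.65517) / 0.044973 = 34.1976 half-years
= 34.1976/2 years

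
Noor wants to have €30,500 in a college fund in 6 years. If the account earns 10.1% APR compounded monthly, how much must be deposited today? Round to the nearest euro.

€16,681

i = 0.101/12 = 0.00841667 per month; n = 6·12 = 72.
PV = 30,500 / (1 + 0.00841667)^72 = 30,500 / 1.828442 = 16,680.8727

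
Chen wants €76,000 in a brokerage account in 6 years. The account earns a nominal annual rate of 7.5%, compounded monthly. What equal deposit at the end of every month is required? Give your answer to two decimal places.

With 12 periods per year: i = 0.00625, n = 72.
FV-annuity factor = 90.578789; PMT = 76000 / 90.578789 = 839.0485

€839.05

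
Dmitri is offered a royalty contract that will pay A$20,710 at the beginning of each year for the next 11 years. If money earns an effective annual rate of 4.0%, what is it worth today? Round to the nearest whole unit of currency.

A$188,687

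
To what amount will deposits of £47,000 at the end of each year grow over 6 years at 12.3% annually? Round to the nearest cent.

Accumulation factor s(6|0.123) = 8.176894; FV = 47000 × 8.176894 = 384,314.0405

£384,314.04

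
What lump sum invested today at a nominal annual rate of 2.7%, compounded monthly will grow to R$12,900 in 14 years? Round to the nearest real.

R$8,843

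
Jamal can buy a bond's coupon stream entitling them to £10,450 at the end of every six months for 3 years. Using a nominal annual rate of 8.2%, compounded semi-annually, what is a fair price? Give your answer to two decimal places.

Periodic rate i = 0.082/2 = 0.041; n = 3 × 2 = 6 periods.
Annuity factor a(6|0.041) = 5.225114; PV = 10450 × 5.225114 = 54,602.4418

£54,602.44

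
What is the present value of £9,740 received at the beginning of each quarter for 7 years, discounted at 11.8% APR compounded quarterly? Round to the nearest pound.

Periodic rate i = 0.118/4 = 0.0295; n = 7 × 4 = 28 periods.
PV = PMT · [1 − (1+i)^(−n)] / i × (1+i) = 9740 · 19.436275 = 189,309.3205
Payments are at the start of each period, so multiply by (1+i).

£189,309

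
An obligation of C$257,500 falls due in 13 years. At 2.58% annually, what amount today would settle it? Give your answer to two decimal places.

C$184,910.77

PV = FV·(1+i)^(−n) = 257,500 × 0.718100 = 184,910.7678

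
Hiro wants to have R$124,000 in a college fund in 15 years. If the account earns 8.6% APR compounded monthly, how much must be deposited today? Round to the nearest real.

With 12 periods per year: i = 0.00716667, n = 180.
PV = 124,000 / (1 + 0.00716667)^180 = 124,000 / 3.616112 = 34,290.9715

R$34,291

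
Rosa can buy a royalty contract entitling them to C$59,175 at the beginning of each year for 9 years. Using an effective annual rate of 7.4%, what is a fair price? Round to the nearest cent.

C$407,114.07

Annuity factor a(9|0.074) × (1+i) = 6.879832; PV = 59175 × 6.879832 = 407,114.0662
(Beginning-of-period payments → annuity-due factor ×(1+i).)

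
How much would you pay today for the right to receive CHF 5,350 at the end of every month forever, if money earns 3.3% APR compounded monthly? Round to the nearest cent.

CHF 1,945,454.55

Periodic rate i = 0.033/12 = 0.00275.
PV = PMT / i = 5350 / 0.00275 = 1,945,454.5455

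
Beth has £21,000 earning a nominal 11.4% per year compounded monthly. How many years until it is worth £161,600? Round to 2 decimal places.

Periodic rate i = 0.114/12 = 0.0095.
(1+i)^n = 161600/21000 = 7.69524, so n = ln 7.69524 / ln 1.0095 = 215.8189 months
= 215.8189/12 years

17.98 years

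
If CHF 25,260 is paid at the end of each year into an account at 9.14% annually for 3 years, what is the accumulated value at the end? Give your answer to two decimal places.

CHF 82,917.31

FV = PMT · [(1+i)^n − 1] / i = 25260 · 3.282554 = 82,917.3130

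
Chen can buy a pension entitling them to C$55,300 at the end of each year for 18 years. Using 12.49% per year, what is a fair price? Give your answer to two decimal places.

C$389,529.63

Annuity factor a(18|0.1249) = 7.043935; PV = 55300 × 7.043935 = 389,529.6298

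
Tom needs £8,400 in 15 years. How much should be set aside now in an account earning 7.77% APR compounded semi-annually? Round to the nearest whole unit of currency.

£2,677

Periodic rate i = 0.0777/2 = 0.03885; n = 15 × 2 = 30 periods.
Discount factor = (1+0.03885)^(−30) = 0.318724; PV = 8,400 × 0.318724 = 2,677.2810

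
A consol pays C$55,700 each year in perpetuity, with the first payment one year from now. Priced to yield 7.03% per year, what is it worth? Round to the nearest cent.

C$792,318.63

PV = C/r = 55700/0.0703 = 792,318.6344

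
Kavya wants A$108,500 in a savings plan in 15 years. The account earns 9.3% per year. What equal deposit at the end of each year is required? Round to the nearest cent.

A$3,609.17

FV-annuity factor = 30.062282; PMT = 108500 / 30.062282 = 3,609.1738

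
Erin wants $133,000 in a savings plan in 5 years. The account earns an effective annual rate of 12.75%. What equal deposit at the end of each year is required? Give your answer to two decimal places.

PMT = 133000 / ( [(1+0.1275)^5 − 1] / 0.1275 ) = 133000 / 6.448190 = 20,625.9427

$20,625.94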